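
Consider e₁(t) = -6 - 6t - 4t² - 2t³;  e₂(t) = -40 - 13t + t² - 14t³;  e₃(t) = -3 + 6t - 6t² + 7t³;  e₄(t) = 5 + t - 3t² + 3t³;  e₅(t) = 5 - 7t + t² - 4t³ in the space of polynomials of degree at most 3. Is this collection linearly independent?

linearly dependent

Write each element as a coordinate vector in ℝ⁴ using {1, t, …, t³}.
There are 5 vectors in a 4-dimensional space, so they cannot be linearly independent.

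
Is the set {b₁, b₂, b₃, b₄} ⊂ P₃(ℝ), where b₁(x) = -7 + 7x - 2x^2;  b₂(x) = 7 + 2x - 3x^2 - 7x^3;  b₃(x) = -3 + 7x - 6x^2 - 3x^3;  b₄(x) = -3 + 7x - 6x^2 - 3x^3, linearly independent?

linearly dependent

Write each element as a coordinate vector in ℝ⁴ using {1, x, …, x^3}.
Two of the vectors are equal, giving an immediate dependence.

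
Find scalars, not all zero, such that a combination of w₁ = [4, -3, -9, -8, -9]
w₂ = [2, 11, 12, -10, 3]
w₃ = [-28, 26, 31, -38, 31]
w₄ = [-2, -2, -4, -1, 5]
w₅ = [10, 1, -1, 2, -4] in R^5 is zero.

Write the vectors as columns of a matrix and find a nonzero vector in its null space.
One solution (up to scaling) is (0, 3, -1, 2, -3).

3w₂ - w₃ + 2w₄ - 3w₅ = 0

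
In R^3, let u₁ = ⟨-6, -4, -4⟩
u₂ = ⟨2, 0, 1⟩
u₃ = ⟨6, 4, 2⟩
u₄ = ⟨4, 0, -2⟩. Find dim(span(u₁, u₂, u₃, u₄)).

Apply Gaussian elimination to the matrix whose rows are u₁, u₂, u₃, u₄.
There are 3 pivot columns, so rank = 3.
(With 4 elements in a 3-dimensional space the rank is at most 3.)

dim = 3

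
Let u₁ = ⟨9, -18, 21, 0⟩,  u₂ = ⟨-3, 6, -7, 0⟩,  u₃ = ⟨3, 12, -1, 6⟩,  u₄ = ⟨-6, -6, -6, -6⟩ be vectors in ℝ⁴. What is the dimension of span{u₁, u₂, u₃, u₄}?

Row-reduce the 4×4 matrix with these as rows.
The echelon form has 2 nonzero rows, so the rank is 2.

2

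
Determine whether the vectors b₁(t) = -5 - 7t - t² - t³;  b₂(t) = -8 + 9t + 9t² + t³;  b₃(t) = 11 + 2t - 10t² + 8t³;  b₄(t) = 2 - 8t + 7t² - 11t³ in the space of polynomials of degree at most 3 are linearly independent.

Take coordinates with respect to the standard basis {1, t, …, t³}.
Form the 4×4 matrix with these as columns; its determinant is 4098.
A nonzero determinant means the columns are linearly independent.

linearly independent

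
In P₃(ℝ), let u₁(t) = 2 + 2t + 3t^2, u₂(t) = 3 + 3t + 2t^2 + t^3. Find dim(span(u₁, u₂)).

2

Pass to coordinate vectors with respect to the basis {1, t, …, t^3}.
Apply Gaussian elimination to the matrix whose rows are u₁, u₂.
The echelon form has 2 nonzero rows, so the rank is 2.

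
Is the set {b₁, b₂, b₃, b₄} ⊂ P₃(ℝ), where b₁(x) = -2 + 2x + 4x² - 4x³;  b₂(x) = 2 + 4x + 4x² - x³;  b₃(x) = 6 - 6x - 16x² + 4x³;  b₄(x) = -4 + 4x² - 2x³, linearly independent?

linearly dependent

Write each element as a coordinate vector in ℝ⁴ using {1, x, …, x³}.
The matrix [b₁|b₂|b₃|b₄] has determinant 0.
A zero determinant means the columns are linearly dependent.
Indeed b₁ - 2b₂ - b₃ - 3b₄ = 0.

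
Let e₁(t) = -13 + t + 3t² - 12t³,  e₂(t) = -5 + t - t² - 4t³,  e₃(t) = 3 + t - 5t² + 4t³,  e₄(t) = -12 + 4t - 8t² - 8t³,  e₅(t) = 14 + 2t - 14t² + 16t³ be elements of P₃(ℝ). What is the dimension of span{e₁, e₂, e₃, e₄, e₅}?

2

Represent each element by its coordinate vector in ℝ⁴.
Form the matrix with e₁, e₂, e₃, e₄, e₅ as columns and reduce.
The echelon form has 2 nonzero rows, so the rank is 2.
(With 5 elements in a 4-dimensional space the rank is at most 4.)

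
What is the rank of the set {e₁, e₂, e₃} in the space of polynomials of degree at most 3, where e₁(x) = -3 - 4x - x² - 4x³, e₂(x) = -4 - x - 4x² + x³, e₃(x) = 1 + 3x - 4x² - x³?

3

Pass to coordinate vectors with respect to the basis {1, x, …, x³}.
Form the matrix with e₁, e₂, e₃ as columns and reduce.
There are 3 pivot columns, so rank = 3.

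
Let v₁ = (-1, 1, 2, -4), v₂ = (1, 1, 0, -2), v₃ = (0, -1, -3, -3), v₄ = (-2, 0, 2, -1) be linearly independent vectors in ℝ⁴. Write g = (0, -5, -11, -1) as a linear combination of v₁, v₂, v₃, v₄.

g = -3v₁ + v₂ + 3v₃ + 2v₄

Set up the augmented matrix [v₁ | v₂ | v₃ | v₄ | g] and row-reduce.
Back-substitution yields (α₁, …, α₄) = (-3, 1, 3, 2).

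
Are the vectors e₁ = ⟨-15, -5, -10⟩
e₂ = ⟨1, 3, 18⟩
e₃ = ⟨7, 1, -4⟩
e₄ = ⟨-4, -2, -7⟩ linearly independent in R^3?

linearly dependent

There are 4 vectors in a 3-dimensional space, so they cannot be linearly independent.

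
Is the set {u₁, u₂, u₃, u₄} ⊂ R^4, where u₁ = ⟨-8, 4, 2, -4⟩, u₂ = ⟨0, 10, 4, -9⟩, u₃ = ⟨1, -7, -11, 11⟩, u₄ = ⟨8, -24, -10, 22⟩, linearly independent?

linearly dependent

The matrix [u₁|u₂|u₃|u₄] has determinant 0.
A zero determinant means the columns are linearly dependent.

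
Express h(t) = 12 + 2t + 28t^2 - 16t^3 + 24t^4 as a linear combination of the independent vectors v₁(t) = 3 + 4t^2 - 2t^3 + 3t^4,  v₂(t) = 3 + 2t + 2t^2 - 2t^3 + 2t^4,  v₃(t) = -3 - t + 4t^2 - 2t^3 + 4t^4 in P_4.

h = 4v₁ + 2v₂ + 2v₃

Identify each element with its coordinate vector in ℝ⁵ via {1, t, …, t^4}.
Set up the augmented matrix [v₁ | v₂ | v₃ | h] and row-reduce.
Row-reducing the augmented matrix gives the unique coefficients (α₁, α₂, α₃) = (4, 2, 2).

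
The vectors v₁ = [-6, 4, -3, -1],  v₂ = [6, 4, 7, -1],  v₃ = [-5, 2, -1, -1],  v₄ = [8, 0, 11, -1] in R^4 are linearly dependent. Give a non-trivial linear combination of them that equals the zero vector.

Row-reduce the matrix with v₁, v₂, v₃, v₄ as columns; the null space gives the coefficients.
A generator of the null space is (2, -1, -2, 1).

2v₁ - v₂ - 2v₃ + v₄ = 0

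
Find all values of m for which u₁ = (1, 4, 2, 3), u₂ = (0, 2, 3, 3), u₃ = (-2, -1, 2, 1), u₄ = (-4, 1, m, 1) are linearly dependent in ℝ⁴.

m = 10/7

Place the vectors as rows of a 4×4 matrix; dependence ⇔ determinant zero.
The determinant works out to 7*m - 10.
Setting this to zero gives m = 10/7.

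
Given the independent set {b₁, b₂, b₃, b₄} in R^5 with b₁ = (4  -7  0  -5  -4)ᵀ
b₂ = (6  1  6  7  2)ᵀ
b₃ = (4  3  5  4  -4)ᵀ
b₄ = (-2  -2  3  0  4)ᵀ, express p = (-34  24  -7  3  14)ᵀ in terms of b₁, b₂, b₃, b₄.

p = -4b₁ - 3b₂ + b₃ + 2b₄

Write p = α₁b₁ + … + α₄b₄ and equate components.
Back-substitution yields (α₁, …, α₄) = (-4, -3, 1, 2).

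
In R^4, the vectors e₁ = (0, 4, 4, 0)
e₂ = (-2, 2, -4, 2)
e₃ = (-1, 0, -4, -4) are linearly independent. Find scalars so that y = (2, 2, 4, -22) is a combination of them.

Solve the system with e₁, e₂, e₃ as columns and y as the right-hand side.
Row-reducing the augmented matrix gives the unique coefficients (c₁, c₂, c₃) = (2, -3, 4).

y = 2e₁ - 3e₂ + 4e₃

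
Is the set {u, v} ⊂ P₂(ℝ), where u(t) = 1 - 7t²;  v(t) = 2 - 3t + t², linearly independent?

Write each element as a coordinate vector in ℝ³ using {1, t, t²}.
Place the vectors as rows of a 2×3 matrix and reduce to echelon form.
The reduction yields 2 nonzero rows, so the rank is 2.
Since rank = 2 (the number of vectors), the set is linearly independent.

linearly independent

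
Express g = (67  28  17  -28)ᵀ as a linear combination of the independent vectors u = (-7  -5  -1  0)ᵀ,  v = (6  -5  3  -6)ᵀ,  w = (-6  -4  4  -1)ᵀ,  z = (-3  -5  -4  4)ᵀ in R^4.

g = -4u + 3v - 2w - 3z

Since u, v, w, z are independent, the coefficients expressing g are uniquely determined by a linear system.
Back-substitution yields (a₁, …, a₄) = (-4, 3, -2, -3).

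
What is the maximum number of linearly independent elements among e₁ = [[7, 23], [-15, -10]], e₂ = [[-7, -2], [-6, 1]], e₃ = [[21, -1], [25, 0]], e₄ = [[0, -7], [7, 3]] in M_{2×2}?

2

Represent each element by its coordinate vector in ℝ⁴.
Put the 4×4 matrix [e₁|e₂|e₃|e₄] into echelon form.
The echelon form has 2 nonzero rows, so the rank is 2.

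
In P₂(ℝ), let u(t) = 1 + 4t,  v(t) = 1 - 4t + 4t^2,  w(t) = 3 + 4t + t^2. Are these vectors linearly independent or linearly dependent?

linearly independent

Write each element as a coordinate vector in ℝ³ using {1, t, t^2}.
Row-reduce the matrix whose columns are u, v, w.
The reduction yields 3 nonzero rows, so the rank is 3.
Since rank = 3 (the number of vectors), the set is linearly independent.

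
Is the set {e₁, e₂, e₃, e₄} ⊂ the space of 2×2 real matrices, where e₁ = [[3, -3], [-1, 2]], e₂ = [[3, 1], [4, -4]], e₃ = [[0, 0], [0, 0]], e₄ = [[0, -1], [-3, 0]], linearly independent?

Write each element as a coordinate vector in ℝ⁴ using {E₁₁, E₁₂, E₂₁, E₂₂}.
One of the vectors is the zero vector, so the set is linearly dependent.

linearly dependent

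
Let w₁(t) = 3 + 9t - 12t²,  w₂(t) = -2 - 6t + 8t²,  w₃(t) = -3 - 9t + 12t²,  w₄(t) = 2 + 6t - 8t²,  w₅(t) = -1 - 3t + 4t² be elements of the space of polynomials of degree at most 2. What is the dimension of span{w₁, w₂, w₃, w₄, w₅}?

Use coordinates relative to {1, t, t²}.
Form the matrix with w₁, w₂, w₃, w₄, w₅ as columns and reduce.
The echelon form has 1 nonzero row, so the rank is 1.
(With 5 elements in a 3-dimensional space the rank is at most 3.)

dim = 1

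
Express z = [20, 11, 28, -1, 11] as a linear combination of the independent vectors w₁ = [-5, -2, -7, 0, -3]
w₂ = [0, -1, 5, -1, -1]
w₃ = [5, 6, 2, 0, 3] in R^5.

Set up the augmented matrix [w₁ | w₂ | w₃ | z] and row-reduce.
Row-reducing the augmented matrix gives the unique coefficients (a₁, a₂, a₃) = (-3, 1, 1).

z = -3w₁ + w₂ + w₃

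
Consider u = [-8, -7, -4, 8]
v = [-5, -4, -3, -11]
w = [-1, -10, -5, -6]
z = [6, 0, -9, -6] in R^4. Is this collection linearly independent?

linearly independent

The matrix [u|v|w|z] has determinant 11391.
A nonzero determinant means the columns are linearly independent.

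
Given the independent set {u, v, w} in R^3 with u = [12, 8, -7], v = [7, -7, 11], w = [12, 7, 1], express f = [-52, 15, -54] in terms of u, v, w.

f = u - 4v - 3w

Write f = a₁u + … + a₃w and equate components.
The system has the unique solution (a₁, a₂, a₃) = (1, -4, -3).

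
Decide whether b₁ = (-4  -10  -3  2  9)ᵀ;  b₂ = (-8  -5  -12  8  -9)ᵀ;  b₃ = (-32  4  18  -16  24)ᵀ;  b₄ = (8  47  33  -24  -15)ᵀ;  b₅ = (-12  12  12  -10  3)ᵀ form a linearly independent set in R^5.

linearly dependent

Place the vectors as rows of a 5×5 matrix and reduce to echelon form.
The reduction yields 3 nonzero rows, so the rank is 3.
Since rank 3 < 5, the set is linearly dependent.
Indeed 8b₁ + 2b₂ - b₃ + 2b₄ = 0.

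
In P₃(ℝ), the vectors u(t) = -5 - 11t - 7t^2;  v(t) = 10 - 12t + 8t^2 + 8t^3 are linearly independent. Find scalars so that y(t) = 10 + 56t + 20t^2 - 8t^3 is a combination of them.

y = -4u - v

Take coordinate vectors relative to {1, t, …, t^3}.
Set up the augmented matrix [u | v | y] and row-reduce.
Row-reducing the augmented matrix gives the unique coefficients (c₁, c₂) = (-4, -1).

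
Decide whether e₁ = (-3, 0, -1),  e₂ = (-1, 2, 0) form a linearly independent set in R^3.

linearly independent

Place the vectors as rows of a 2×3 matrix and reduce to echelon form.
The reduction yields 2 nonzero rows, so the rank is 2.
Since rank = 2 (the number of vectors), the set is linearly independent.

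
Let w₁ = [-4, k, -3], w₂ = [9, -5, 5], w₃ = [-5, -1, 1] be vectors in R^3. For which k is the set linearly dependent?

The set is linearly dependent precisely when det[w₁; w₂; w₃] = 0.
Cofactor expansion gives det = 102 - 34*k.
Solving 102 - 34*k = 0 yields k = 3.

k = 3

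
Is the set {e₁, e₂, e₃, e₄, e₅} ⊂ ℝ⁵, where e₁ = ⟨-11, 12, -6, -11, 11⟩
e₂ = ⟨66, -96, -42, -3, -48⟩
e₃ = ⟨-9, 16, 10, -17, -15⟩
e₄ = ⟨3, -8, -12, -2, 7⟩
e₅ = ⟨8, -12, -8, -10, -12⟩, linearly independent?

linearly dependent

The matrix [e₁|e₂|e₃|e₄|e₅] has determinant 0.
A zero determinant means the columns are linearly dependent.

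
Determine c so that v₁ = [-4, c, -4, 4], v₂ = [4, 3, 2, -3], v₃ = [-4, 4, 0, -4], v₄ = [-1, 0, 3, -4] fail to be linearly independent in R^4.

c = -4/5

Dependence holds iff the 4×4 matrix [v₁ v₂ v₃ v₄] is singular.
The determinant works out to -60*c - 48.
This vanishes exactly when c = -4/5.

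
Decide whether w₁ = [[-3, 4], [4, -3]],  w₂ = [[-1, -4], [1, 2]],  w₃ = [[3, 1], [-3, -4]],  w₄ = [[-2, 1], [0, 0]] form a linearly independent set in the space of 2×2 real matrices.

Write each element as a coordinate vector in ℝ⁴ using {E₁₁, E₁₂, E₂₁, E₂₂}.
The matrix [w₁|w₂|w₃|w₄] has determinant -160.
A nonzero determinant means the columns are linearly independent.

linearly independent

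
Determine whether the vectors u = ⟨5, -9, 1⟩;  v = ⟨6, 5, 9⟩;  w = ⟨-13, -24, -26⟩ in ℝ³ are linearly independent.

linearly dependent

Place the vectors as rows of a 3×3 matrix and reduce to echelon form.
The reduction yields 2 nonzero rows, so the rank is 2.
Since rank 2 < 3, the set is linearly dependent.
Indeed u - 3v - w = 0.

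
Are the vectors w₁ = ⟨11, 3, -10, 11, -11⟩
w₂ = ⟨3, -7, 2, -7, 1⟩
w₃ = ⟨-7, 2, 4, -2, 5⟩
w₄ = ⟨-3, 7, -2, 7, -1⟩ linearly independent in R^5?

linearly dependent

Row-reduce the matrix whose columns are w₁, w₂, w₃, w₄.
The reduction yields 2 nonzero rows, so the rank is 2.
Since rank 2 < 4, the set is linearly dependent.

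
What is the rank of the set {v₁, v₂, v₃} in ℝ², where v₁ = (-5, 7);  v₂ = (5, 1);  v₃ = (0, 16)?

Row-reduce the 3×2 matrix with these as rows.
The echelon form has 2 nonzero rows, so the rank is 2.
(With 3 elements in a 2-dimensional space the rank is at most 2.)

rank 2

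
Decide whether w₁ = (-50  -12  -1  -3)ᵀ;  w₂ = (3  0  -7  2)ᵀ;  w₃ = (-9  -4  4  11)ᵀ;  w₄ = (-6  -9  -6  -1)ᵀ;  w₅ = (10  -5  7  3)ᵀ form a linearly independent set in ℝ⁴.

There are 5 vectors in a 4-dimensional space, so they cannot be linearly independent.

linearly dependent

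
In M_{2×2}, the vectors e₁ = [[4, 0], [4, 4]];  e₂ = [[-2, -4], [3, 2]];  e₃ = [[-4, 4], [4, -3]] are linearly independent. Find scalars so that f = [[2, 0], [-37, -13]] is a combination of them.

f = -4e₁ - 3e₂ - 3e₃

Work in coordinates with respect to the standard basis {E₁₁, E₁₂, E₂₁, E₂₂}.
Since e₁, e₂, e₃ are independent, the coefficients expressing f are uniquely determined by a linear system.
Back-substitution yields (a₁, a₂, a₃) = (-4, -3, -3).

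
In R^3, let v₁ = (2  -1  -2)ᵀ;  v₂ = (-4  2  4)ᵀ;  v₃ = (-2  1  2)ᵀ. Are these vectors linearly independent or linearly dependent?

The matrix [v₁|v₂|v₃] has determinant 0.
A zero determinant means the columns are linearly dependent.
Indeed 2v₁ + v₂ = 0.

linearly dependent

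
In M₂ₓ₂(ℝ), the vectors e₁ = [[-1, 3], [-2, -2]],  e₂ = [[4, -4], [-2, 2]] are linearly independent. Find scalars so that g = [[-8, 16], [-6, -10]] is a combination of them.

g = 4e₁ - e₂

Work in coordinates with respect to the standard basis {E₁₁, E₁₂, E₂₁, E₂₂}.
Since e₁, e₂ are independent, the coefficients expressing g are uniquely determined by a linear system.
Back-substitution yields (α₁, α₂) = (4, -1).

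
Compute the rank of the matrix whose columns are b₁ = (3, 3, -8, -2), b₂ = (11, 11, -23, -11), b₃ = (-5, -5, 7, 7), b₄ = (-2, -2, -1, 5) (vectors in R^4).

Put the 4×4 matrix [b₁|b₂|b₃|b₄] into echelon form.
Exactly 2 pivots survive; hence the rank is 2.

rank 2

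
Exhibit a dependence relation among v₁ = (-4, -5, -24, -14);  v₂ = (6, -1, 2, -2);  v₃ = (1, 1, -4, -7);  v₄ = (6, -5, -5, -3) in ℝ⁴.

Solve the homogeneous system with v₁, v₂, v₃, v₄ as columns by row-reducing the coefficient matrix.
A generator of the null space is (1, 3, -2, -2).

v₁ + 3v₂ - 2v₃ - 2v₄ = 0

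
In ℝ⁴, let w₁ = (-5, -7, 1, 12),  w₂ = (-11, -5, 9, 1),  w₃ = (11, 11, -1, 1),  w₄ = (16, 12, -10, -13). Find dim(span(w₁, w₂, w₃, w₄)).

Form the matrix with w₁, w₂, w₃, w₄ as columns and reduce.
Reduction leaves 3 leading entries, giving rank 3.

3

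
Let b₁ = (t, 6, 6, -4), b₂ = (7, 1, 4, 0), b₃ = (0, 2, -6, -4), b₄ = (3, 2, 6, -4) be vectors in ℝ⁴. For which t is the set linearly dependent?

t = 27

The vectors are dependent exactly when the determinant of the matrix with rows b₁, b₂, b₃, b₄ vanishes.
The determinant works out to 48*t - 1296.
Solving 48*t - 1296 = 0 yields t = 27.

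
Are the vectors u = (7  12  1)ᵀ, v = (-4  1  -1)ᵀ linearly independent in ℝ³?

Row-reduce the matrix whose columns are u, v.
The reduction yields 2 nonzero rows, so the rank is 2.
Since rank = 2 (the number of vectors), the set is linearly independent.

linearly independent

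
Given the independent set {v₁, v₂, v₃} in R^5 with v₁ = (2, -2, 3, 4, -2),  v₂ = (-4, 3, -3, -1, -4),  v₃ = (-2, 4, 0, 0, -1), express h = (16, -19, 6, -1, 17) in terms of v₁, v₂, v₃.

h = -v₁ - 3v₂ - 3v₃

Set up the augmented matrix [v₁ | v₂ | v₃ | h] and row-reduce.
The system has the unique solution (a₁, a₂, a₃) = (-1, -3, -3).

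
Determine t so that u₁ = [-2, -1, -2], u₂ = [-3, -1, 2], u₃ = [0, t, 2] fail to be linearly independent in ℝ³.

t = 1/5

Dependence holds iff the 3×3 matrix [u₁ u₂ u₃] is singular.
Cofactor expansion gives det = 10*t - 2.
Setting this to zero gives t = 1/5.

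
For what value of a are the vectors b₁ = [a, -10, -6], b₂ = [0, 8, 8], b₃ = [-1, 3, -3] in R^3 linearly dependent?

a = 2/3

The vectors are dependent exactly when the determinant of the matrix with rows b₁, b₂, b₃ vanishes.
Cofactor expansion gives det = 32 - 48*a.
Solving 32 - 48*a = 0 yields a = 2/3.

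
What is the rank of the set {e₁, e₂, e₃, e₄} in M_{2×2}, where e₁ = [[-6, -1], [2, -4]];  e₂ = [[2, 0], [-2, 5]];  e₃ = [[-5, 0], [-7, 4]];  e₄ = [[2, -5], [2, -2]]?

rank 4

Use coordinates relative to {E₁₁, E₁₂, E₂₁, E₂₂}.
Row-reduce the 4×4 matrix with these as rows.
Exactly 4 pivots survive; hence the rank is 4.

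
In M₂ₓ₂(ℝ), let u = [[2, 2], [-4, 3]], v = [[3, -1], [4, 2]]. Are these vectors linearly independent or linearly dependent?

linearly independent

Write each element as a coordinate vector in ℝ⁴ using {E₁₁, E₁₂, E₂₁, E₂₂}.
Place the vectors as rows of a 2×4 matrix and reduce to echelon form.
The reduction yields 2 nonzero rows, so the rank is 2.
Since rank = 2 (the number of vectors), the set is linearly independent.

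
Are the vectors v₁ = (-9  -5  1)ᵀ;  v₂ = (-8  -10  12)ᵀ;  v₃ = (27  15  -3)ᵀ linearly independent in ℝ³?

linearly dependent

Place the vectors as rows of a 3×3 matrix and reduce to echelon form.
The reduction yields 2 nonzero rows, so the rank is 2.
Since rank 2 < 3, the set is linearly dependent.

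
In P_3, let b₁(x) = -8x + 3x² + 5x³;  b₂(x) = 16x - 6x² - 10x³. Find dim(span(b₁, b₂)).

Represent each element by its coordinate vector in ℝ⁴.
Row-reduce the 2×4 matrix with these as rows.
Reduction leaves 1 leading entry, giving rank 1.

dim = 1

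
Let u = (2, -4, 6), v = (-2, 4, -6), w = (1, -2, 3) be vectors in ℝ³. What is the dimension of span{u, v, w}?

1

Form the matrix with u, v, w as columns and reduce.
Exactly 1 pivot survives; hence the rank is 1.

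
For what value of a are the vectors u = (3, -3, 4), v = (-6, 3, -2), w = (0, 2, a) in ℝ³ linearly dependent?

a = -4

The vectors are dependent exactly when the determinant of the matrix with rows u, v, w vanishes.
Cofactor expansion gives det = -9*a - 36.
Solving -9*a - 36 = 0 yields a = -4.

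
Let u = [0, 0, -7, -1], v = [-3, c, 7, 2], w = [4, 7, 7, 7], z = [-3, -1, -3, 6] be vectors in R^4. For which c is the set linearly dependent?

c = -28/9

Dependence holds iff the 4×4 matrix [u v w z] is singular.
Cofactor expansion gives det = 306*c + 952.
Setting this to zero gives c = -28/9.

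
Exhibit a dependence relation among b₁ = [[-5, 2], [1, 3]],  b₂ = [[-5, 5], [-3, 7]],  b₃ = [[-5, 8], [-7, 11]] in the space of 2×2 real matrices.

Take coordinates with respect to {E₁₁, E₁₂, E₂₁, E₂₂}.
Set up α₁b₁ + … + α₃b₃ = 0 and solve the homogeneous system.
The free variable yields coefficients (1, -2, 1) (any nonzero multiple also works).

b₁ - 2b₂ + b₃ = 0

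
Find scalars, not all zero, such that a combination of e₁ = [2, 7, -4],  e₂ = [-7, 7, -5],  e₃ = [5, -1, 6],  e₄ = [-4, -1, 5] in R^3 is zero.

Solve the homogeneous system with e₁, e₂, e₃, e₄ as columns by row-reducing the coefficient matrix.
The free variable yields coefficients (1, -1, -1, 1) (any nonzero multiple also works).

e₁ - e₂ - e₃ + e₄ = 0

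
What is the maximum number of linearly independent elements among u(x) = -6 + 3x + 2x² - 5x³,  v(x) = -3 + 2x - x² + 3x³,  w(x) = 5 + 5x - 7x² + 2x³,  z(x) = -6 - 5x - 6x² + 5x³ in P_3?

4

Pass to coordinate vectors with respect to the basis {1, x, …, x³}.
Row-reduce the 4×4 matrix with these as rows.
The echelon form has 4 nonzero rows, so the rank is 4.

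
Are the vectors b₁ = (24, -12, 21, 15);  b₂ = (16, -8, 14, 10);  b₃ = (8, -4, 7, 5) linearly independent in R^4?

linearly dependent

Place the vectors as rows of a 3×4 matrix and reduce to echelon form.
The reduction yields 1 nonzero row, so the rank is 1.
Since rank 1 < 3, the set is linearly dependent.
Indeed 2b₁ - 3b₂ = 0.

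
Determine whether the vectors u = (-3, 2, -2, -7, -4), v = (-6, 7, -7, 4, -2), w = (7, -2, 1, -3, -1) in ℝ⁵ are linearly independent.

linearly independent

Row-reduce the matrix whose columns are u, v, w.
The reduction yields 3 nonzero rows, so the rank is 3.
Since rank = 3 (the number of vectors), the set is linearly independent.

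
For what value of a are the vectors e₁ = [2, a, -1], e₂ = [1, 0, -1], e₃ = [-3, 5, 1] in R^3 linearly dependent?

a = -5/2

Dependence holds iff the 3×3 matrix [e₁ e₂ e₃] is singular.
Expanding, det = 2*a + 5.
Solving 2*a + 5 = 0 yields a = -5/2.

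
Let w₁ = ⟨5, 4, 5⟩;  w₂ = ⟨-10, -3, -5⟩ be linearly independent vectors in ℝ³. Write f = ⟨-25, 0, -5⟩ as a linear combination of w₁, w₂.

Write f = a₁w₁ + a₂w₂ and equate components.
Back-substitution yields (a₁, a₂) = (3, 4).

f = 3w₁ + 4w₂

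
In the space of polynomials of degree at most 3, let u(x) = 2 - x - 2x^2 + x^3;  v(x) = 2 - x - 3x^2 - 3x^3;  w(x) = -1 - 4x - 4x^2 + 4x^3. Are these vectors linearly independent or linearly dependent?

linearly independent

Write each element as a coordinate vector in ℝ⁴ using {1, x, …, x^3}.
Row-reduce the matrix whose columns are u, v, w.
The reduction yields 3 nonzero rows, so the rank is 3.
Since rank = 3 (the number of vectors), the set is linearly independent.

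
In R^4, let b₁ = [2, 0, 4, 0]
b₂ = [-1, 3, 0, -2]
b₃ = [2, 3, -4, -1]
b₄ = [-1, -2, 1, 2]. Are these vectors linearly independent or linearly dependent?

Row-reduce the matrix whose columns are b₁, b₂, b₃, b₄.
The reduction yields 4 nonzero rows, so the rank is 4.
Since rank = 4 (the number of vectors), the set is linearly independent.

linearly independent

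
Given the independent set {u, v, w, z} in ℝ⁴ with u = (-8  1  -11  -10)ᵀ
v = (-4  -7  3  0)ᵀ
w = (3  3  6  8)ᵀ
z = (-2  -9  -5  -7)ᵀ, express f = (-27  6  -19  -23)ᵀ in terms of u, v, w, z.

f = 2u + 2v - 3w - 3z

Set up the augmented matrix [u | v | w | z | f] and row-reduce.
The system has the unique solution (c₁, …, c₄) = (2, 2, -3, -3).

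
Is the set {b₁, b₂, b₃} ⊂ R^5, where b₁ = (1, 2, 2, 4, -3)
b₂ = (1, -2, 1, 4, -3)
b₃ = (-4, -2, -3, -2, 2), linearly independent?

linearly independent

Row-reduce the matrix whose columns are b₁, b₂, b₃.
The reduction yields 3 nonzero rows, so the rank is 3.
Since rank = 3 (the number of vectors), the set is linearly independent.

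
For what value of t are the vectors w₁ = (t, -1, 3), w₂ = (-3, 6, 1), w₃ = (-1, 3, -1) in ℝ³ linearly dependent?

t = -5/9

Place the vectors as rows of a 3×3 matrix; dependence ⇔ determinant zero.
Cofactor expansion gives det = -9*t - 5.
This vanishes exactly when t = -5/9.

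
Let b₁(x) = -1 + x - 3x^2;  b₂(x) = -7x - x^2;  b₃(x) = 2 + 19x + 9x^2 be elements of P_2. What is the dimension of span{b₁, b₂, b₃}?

Pass to coordinate vectors with respect to the basis {1, x, x^2}.
Apply Gaussian elimination to the matrix whose rows are b₁, b₂, b₃.
Exactly 2 pivots survive; hence the rank is 2.

dim = 2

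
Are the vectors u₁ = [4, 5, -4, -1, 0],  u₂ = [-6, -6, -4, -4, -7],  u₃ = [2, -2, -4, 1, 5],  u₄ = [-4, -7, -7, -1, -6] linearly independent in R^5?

linearly independent

Place the vectors as rows of a 4×5 matrix and reduce to echelon form.
The reduction yields 4 nonzero rows, so the rank is 4.
Since rank = 4 (the number of vectors), the set is linearly independent.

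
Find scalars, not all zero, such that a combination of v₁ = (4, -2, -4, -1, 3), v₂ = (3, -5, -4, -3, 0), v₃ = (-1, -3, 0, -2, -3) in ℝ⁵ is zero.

Row-reduce the matrix with v₁, v₂, v₃ as columns; the null space gives the coefficients.
One solution (up to scaling) is (1, -1, 1).

v₁ - v₂ + v₃ = 0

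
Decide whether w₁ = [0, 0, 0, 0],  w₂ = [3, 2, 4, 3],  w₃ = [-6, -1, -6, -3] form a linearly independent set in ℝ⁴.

linearly dependent

One of the vectors is the zero vector, so the set is linearly dependent.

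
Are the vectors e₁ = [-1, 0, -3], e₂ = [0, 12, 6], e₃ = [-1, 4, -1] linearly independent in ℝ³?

Place the vectors as rows of a 3×3 matrix and reduce to echelon form.
The reduction yields 2 nonzero rows, so the rank is 2.
Since rank 2 < 3, the set is linearly dependent.

linearly dependent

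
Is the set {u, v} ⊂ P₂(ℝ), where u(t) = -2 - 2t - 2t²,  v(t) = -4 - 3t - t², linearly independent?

Write each element as a coordinate vector in ℝ³ using {1, t, t²}.
Place the vectors as rows of a 2×3 matrix and reduce to echelon form.
The reduction yields 2 nonzero rows, so the rank is 2.
Since rank = 2 (the number of vectors), the set is linearly independent.

linearly independent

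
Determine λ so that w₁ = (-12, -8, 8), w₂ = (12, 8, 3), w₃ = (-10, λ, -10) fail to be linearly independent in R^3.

λ = -20/3

Dependence holds iff the 3×3 matrix [w₁ w₂ w₃] is singular.
The determinant works out to 132*λ + 880.
Setting this to zero gives λ = -20/3.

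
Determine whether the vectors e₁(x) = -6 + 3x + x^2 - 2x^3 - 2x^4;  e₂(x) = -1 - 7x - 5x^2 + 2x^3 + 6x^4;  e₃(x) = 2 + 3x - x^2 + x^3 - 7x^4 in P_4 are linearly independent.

linearly independent

Take coordinates with respect to the standard basis {1, x, …, x^4}.
Place the vectors as rows of a 3×5 matrix and reduce to echelon form.
The reduction yields 3 nonzero rows, so the rank is 3.
Since rank = 3 (the number of vectors), the set is linearly independent.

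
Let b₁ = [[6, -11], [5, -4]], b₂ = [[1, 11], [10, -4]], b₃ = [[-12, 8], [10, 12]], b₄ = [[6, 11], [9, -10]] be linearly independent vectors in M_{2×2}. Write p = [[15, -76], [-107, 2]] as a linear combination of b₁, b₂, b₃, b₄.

p = -2b₁ - 3b₂ - 4b₃ - 3b₄

Take coordinate vectors relative to {E₁₁, E₁₂, E₂₁, E₂₂}.
Solve the system with b₁, b₂, b₃, b₄ as columns and p as the right-hand side.
The system has the unique solution (c₁, …, c₄) = (-2, -3, -4, -3).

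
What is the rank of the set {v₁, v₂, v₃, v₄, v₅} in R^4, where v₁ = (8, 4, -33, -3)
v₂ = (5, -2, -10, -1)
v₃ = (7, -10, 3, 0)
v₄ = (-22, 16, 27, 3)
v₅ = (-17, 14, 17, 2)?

Put the 4×5 matrix [v₁|v₂|v₃|v₄|v₅] into echelon form.
The echelon form has 2 nonzero rows, so the rank is 2.
(With 5 elements in a 4-dimensional space the rank is at most 4.)

rank 2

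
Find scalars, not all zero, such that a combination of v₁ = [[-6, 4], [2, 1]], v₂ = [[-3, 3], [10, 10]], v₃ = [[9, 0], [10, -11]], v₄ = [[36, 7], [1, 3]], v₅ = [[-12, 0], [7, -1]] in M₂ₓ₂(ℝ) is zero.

v₁ + v₂ + v₃ - v₄ - 3v₅ = 0

Pass to coordinate vectors relative to the basis {E₁₁, E₁₂, E₂₁, E₂₂}.
Row-reduce the matrix with v₁, v₂, v₃, v₄, v₅ as columns; the null space gives the coefficients.
The free variable yields coefficients (1, 1, 1, -1, -3) (any nonzero multiple also works).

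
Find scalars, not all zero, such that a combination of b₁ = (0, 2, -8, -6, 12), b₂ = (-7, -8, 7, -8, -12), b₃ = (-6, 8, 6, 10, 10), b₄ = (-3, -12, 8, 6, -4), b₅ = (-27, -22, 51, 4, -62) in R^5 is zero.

3b₁ - 3b₂ - b₃ + b₅ = 0

Write the vectors as columns of a matrix and find a nonzero vector in its null space.
The free variable yields coefficients (3, -3, -1, 0, 1) (any nonzero multiple also works).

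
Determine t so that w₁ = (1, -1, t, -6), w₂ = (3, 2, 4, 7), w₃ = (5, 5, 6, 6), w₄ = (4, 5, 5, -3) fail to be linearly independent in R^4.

The vectors are dependent exactly when the determinant of the matrix with rows w₁, w₂, w₃, w₄ vanishes.
Cofactor expansion gives det = 86 - 22*t.
Solving 86 - 22*t = 0 yields t = 43/11.

t = 43/11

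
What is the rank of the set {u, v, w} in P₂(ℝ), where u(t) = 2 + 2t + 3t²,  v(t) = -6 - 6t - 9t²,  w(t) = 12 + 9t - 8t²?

2

Pass to coordinate vectors with respect to the basis {1, t, t²}.
Put the 3×3 matrix [u|v|w] into echelon form.
Reduction leaves 2 leading entries, giving rank 2.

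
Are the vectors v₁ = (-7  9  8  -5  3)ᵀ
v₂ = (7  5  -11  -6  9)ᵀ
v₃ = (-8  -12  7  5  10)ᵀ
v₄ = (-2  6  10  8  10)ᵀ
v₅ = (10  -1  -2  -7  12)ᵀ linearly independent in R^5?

Place the vectors as rows of a 5×5 matrix and reduce to echelon form.
The reduction yields 5 nonzero rows, so the rank is 5.
Since rank = 5 (the number of vectors), the set is linearly independent.

linearly independent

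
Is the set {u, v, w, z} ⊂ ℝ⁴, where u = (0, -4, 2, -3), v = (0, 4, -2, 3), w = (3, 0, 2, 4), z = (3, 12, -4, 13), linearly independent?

linearly dependent

Place the vectors as rows of a 4×4 matrix and reduce to echelon form.
The reduction yields 2 nonzero rows, so the rank is 2.
Since rank 2 < 4, the set is linearly dependent.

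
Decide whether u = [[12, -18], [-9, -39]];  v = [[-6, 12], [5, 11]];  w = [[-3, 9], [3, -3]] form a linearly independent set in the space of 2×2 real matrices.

Take coordinates with respect to the standard basis {E₁₁, E₁₂, E₂₁, E₂₂}.
Row-reduce the matrix whose columns are u, v, w.
The reduction yields 2 nonzero rows, so the rank is 2.
Since rank 2 < 3, the set is linearly dependent.
Indeed u + 3v - 2w = 0.

linearly dependent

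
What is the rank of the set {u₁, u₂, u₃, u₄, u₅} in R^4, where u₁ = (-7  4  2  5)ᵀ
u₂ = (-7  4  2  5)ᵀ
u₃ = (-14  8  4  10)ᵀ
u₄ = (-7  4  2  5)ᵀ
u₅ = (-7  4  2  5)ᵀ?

Row-reduce the 5×4 matrix with these as rows.
The echelon form has 1 nonzero row, so the rank is 1.
(With 5 elements in a 4-dimensional space the rank is at most 4.)

rank 1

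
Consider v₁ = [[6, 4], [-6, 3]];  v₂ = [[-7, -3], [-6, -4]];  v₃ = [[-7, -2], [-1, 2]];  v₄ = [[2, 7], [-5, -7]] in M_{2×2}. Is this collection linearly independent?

linearly independent

Write each element as a coordinate vector in ℝ⁴ using {E₁₁, E₁₂, E₂₁, E₂₂}.
Form the 4×4 matrix with these as columns; its determinant is -3402.
A nonzero determinant means the columns are linearly independent.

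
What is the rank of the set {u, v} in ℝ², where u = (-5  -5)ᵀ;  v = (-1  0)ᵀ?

Form the matrix with u, v as columns and reduce.
There are 2 pivot columns, so rank = 2.

rank 2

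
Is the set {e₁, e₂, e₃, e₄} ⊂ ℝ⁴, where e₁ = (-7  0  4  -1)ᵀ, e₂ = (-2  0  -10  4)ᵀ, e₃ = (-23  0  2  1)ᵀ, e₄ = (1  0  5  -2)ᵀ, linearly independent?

Row-reduce the matrix whose columns are e₁, e₂, e₃, e₄.
The reduction yields 2 nonzero rows, so the rank is 2.
Since rank 2 < 4, the set is linearly dependent.

linearly dependent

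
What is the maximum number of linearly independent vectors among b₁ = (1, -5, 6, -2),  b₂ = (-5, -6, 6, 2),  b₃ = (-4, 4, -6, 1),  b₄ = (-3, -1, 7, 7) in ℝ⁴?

Row-reduce the 4×4 matrix with these as rows.
The echelon form has 4 nonzero rows, so the rank is 4.

4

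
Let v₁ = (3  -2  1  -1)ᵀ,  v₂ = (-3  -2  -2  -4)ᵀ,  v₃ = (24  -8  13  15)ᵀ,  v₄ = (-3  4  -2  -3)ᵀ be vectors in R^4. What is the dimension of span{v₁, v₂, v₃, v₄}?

3

Apply Gaussian elimination to the matrix whose rows are v₁, v₂, v₃, v₄.
The echelon form has 3 nonzero rows, so the rank is 3.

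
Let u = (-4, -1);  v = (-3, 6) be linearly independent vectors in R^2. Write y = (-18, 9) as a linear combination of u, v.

Write y = c₁u + c₂v and equate components.
Back-substitution yields (c₁, c₂) = (3, 2).

y = 3u + 2v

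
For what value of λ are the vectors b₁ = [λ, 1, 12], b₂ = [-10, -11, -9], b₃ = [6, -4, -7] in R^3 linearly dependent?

Dependence holds iff the 3×3 matrix [b₁ b₂ b₃] is singular.
Expanding, det = 41*λ + 1148.
Solving 41*λ + 1148 = 0 yields λ = -28.

λ = -28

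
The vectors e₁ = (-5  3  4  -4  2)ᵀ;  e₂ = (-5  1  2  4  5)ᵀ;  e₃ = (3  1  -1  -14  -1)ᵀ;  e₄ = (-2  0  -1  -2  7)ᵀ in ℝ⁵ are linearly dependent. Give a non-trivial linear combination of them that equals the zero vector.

Write the vectors as columns of a matrix and find a nonzero vector in its null space.
A generator of the null space is (1, -2, -1, 1).

e₁ - 2e₂ - e₃ + e₄ = 0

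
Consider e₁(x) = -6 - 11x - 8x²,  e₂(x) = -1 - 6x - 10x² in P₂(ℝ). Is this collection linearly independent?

linearly independent

Take coordinates with respect to the standard basis {1, x, x²}.
Place the vectors as rows of a 2×3 matrix and reduce to echelon form.
The reduction yields 2 nonzero rows, so the rank is 2.
Since rank = 2 (the number of vectors), the set is linearly independent.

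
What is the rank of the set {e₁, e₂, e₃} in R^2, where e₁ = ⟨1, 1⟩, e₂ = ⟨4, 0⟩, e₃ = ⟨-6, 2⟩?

2

Row-reduce the 3×2 matrix with these as rows.
Exactly 2 pivots survive; hence the rank is 2.
(With 3 elements in a 2-dimensional space the rank is at most 2.)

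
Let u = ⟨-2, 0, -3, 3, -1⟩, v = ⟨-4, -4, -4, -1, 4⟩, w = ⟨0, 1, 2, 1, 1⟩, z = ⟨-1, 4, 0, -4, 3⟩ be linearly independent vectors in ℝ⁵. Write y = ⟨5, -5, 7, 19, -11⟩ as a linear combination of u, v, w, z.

y = u - v + 3w - 3z

Set up the augmented matrix [u | v | w | z | y] and row-reduce.
The system has the unique solution (c₁, …, c₄) = (1, -1, 3, -3).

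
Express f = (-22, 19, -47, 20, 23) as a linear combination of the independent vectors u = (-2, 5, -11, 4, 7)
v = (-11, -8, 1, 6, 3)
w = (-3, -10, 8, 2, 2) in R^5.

f = 3u + 2v - 2w

Write f = α₁u + … + α₃w and equate components.
Back-substitution yields (α₁, α₂, α₃) = (3, 2, -2).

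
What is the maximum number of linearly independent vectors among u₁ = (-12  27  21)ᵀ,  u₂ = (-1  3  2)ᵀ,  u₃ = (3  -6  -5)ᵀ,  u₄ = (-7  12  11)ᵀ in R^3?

2

Put the 3×4 matrix [u₁|u₂|u₃|u₄] into echelon form.
There are 2 pivot columns, so rank = 2.
(With 4 elements in a 3-dimensional space the rank is at most 3.)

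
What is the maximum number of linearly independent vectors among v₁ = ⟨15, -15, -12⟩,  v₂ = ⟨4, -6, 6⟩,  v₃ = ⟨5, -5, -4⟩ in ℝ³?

Apply Gaussian elimination to the matrix whose rows are v₁, v₂, v₃.
Exactly 2 pivots survive; hence the rank is 2.

2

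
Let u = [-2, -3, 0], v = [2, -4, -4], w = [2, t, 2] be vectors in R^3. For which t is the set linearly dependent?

t = 13/2

The set is linearly dependent precisely when det[u; v; w] = 0.
The determinant works out to 52 - 8*t.
This vanishes exactly when t = 13/2.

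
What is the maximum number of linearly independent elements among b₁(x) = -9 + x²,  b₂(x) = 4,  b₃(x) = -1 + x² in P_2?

2

Represent each element by its coordinate vector in ℝ³.
Form the matrix with b₁, b₂, b₃ as columns and reduce.
Reduction leaves 2 leading entries, giving rank 2.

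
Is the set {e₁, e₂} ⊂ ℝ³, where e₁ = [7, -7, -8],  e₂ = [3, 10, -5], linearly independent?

linearly independent

Row-reduce the matrix whose columns are e₁, e₂.
The reduction yields 2 nonzero rows, so the rank is 2.
Since rank = 2 (the number of vectors), the set is linearly independent.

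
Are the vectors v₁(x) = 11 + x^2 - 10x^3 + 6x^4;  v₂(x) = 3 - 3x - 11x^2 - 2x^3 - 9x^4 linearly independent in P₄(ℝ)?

linearly independent

Write each element as a coordinate vector in ℝ⁵ using {1, x, …, x^4}.
Place the vectors as rows of a 2×5 matrix and reduce to echelon form.
The reduction yields 2 nonzero rows, so the rank is 2.
Since rank = 2 (the number of vectors), the set is linearly independent.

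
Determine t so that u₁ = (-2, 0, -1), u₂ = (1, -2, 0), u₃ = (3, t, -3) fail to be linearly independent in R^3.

Dependence holds iff the 3×3 matrix [u₁ u₂ u₃] is singular.
The determinant works out to -t - 18.
Setting this to zero gives t = -18.

t = -18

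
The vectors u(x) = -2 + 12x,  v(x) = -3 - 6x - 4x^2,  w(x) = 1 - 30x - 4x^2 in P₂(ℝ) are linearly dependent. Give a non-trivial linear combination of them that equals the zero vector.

2u - v + w = 0

Pass to coordinate vectors relative to the basis {1, x, x^2}.
Write the vectors as columns of a matrix and find a nonzero vector in its null space.
A generator of the null space is (2, -1, 1).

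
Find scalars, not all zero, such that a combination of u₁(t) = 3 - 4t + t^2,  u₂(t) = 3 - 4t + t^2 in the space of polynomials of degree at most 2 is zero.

u₁ - u₂ = 0

Write each element as a vector in ℝ³ using {1, t, t^2}.
Write the vectors as columns of a matrix and find a nonzero vector in its null space.
One solution (up to scaling) is (1, -1).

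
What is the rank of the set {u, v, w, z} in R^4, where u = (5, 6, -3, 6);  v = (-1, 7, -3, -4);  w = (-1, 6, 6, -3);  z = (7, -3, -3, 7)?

Row-reduce the 4×4 matrix with these as rows.
There are 4 pivot columns, so rank = 4.

rank 4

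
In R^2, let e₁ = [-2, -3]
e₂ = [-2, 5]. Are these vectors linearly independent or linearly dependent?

Row-reduce the matrix whose columns are e₁, e₂.
The reduction yields 2 nonzero rows, so the rank is 2.
Since rank = 2 (the number of vectors), the set is linearly independent.

linearly independent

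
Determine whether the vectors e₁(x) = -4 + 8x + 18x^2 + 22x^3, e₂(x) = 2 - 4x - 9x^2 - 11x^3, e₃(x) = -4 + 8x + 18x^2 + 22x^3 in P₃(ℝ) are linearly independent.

linearly dependent

Take coordinates with respect to the standard basis {1, x, …, x^3}.
Place the vectors as rows of a 3×4 matrix and reduce to echelon form.
The reduction yields 1 nonzero row, so the rank is 1.
Since rank 1 < 3, the set is linearly dependent.
Indeed e₁ + 2e₂ = 0.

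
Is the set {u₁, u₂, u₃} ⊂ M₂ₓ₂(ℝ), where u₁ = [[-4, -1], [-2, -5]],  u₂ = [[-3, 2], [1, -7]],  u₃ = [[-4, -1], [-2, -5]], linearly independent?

Take coordinates with respect to the standard basis {E₁₁, E₁₂, E₂₁, E₂₂}.
Row-reduce the matrix whose columns are u₁, u₂, u₃.
The reduction yields 2 nonzero rows, so the rank is 2.
Since rank 2 < 3, the set is linearly dependent.

linearly dependent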